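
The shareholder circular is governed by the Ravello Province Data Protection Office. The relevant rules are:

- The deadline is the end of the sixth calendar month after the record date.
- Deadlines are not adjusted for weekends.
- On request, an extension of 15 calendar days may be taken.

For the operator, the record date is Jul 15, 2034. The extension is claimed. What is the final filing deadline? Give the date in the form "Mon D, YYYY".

6 months after Jul 15, 2034 falls in January 2035; the last day of that month is Jan 31, 2035.
No adjustment is made for weekends or holidays, so Jan 31, 2035 stands.
With the 15-day extension, Jan 31, 2035 becomes Feb 15, 2035.
Feb 15, 2035 is a Thursday; no weekend or holiday adjustment applies.
The final due date is Feb 15, 2035.

Feb 15, 2035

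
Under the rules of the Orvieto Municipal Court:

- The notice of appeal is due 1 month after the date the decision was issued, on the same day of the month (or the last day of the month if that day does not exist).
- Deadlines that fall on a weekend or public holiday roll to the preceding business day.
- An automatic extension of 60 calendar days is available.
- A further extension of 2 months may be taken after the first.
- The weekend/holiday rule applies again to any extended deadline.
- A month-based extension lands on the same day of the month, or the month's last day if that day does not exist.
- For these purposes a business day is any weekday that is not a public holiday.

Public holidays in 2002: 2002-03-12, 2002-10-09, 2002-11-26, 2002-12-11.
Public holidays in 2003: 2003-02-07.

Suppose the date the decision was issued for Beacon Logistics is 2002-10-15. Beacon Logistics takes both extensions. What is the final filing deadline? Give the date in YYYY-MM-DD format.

2003-03-14

Moving 1 month forward from 2002-10-15 on the corresponding day gives 2002-11-15.
2002-11-15 falls on a Friday, which is a business day, so no adjustment is needed.
The 60-calendar-day extension moves the deadline from 2002-11-15 to 2003-01-14.
2003-01-14 (Tuesday) is already a business day.
Applying the 2 months extension: 2 months after 2003-01-14 is 2003-03-14.
2003-03-14 falls on a Friday, which is a business day, so no adjustment is needed.
Deadline: 2003-03-14.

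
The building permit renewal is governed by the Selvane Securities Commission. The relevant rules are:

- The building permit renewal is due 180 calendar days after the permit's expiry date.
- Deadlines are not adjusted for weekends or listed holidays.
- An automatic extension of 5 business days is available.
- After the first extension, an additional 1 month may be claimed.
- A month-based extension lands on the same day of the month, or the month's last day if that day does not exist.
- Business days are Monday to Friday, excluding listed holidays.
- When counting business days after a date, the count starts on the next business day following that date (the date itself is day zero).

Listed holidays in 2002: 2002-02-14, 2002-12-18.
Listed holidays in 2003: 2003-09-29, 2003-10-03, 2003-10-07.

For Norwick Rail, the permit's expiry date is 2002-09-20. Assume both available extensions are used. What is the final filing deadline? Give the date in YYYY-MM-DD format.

180 calendar days after 2002-09-20 is 2003-03-19.
2003-03-19 falls on a Wednesday. The rules make no weekend/holiday allowance, so it remains 2003-03-19.
Applying the 5-business-day extension: 5 business days after 2003-03-19 is 2003-03-26.
2003-03-26 is a Wednesday; no weekend or holiday adjustment applies.
The 1 month extension carries 2003-03-26 to 2003-04-26.
No adjustment is made for weekends or holidays, so 2003-04-26 stands.
So the filing is due 2003-04-26.

2003-04-26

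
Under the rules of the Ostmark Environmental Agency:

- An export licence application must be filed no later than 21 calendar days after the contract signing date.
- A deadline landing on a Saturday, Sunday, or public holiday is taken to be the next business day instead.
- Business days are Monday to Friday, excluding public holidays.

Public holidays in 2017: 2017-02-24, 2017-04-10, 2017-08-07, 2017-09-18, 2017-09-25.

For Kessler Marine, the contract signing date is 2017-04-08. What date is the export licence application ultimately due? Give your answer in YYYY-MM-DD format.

Trigger date 2017-04-08 + 21 calendar days = 2017-04-29.
2017-04-29 is a Saturday, so it moves to the next business day, 2017-05-01 (Monday).
The final due date is 2017-05-01.

2017-05-01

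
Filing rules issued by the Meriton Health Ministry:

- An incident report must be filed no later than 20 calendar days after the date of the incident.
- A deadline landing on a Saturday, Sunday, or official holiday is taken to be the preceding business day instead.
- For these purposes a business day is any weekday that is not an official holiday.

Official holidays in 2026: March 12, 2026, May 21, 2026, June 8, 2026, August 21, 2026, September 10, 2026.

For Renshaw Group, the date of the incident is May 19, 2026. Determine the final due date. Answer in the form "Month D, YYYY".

From May 19, 2026, 20 calendar days later is June 8, 2026.
June 8, 2026 falls on a listed holiday. Rolling to the preceding business day gives June 5, 2026, a Friday.
Deadline: June 5, 2026.

June 5, 2026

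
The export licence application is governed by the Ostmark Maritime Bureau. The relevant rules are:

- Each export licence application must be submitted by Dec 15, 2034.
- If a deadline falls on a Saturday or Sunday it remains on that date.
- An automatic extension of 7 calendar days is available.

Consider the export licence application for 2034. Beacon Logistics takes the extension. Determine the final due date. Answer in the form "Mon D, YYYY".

Dec 22, 2034

The stated deadline is Dec 15, 2034.
Dec 15, 2034 is a Friday; no weekend or holiday adjustment applies.
Add the 7 calendar-day extension to Dec 15, 2034: Dec 22, 2034.
Dec 22, 2034 is a Friday; no weekend or holiday adjustment applies.
Deadline: Dec 22, 2034.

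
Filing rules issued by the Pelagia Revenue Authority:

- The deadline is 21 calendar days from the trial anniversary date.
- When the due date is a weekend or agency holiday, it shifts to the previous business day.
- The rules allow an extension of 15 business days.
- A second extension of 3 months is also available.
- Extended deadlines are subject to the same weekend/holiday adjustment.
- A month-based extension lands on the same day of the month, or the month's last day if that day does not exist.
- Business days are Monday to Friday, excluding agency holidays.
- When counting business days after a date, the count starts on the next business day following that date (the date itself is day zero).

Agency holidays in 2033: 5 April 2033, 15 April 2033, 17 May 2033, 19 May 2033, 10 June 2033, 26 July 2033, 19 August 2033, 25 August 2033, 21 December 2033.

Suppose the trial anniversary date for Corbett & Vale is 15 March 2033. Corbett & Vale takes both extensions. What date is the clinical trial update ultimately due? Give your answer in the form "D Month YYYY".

27 July 2033

From 15 March 2033, 21 calendar days later is 5 April 2033.
5 April 2033 is a listed holiday, so it moves to the preceding business day, 4 April 2033 (Monday).
The 15-business-day extension runs from 4 April 2033 to 27 April 2033.
27 April 2033 is a Wednesday and not a listed holiday, so it stands.
Add 3 months to 27 April 2033: 27 July 2033.
Since 27 July 2033 is a Wednesday and not a holiday, the date is unchanged.
So the filing is due 27 July 2033.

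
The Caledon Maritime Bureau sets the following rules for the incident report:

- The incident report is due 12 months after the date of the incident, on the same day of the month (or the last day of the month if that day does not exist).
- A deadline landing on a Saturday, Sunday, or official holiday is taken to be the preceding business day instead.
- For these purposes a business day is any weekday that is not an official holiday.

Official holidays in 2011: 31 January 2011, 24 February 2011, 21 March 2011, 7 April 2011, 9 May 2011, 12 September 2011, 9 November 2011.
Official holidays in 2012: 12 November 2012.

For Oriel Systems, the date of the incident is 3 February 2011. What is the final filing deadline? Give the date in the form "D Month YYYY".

12 months after 3 February 2011, on the same day of the month, is 3 February 2012.
3 February 2012 falls on a Friday, which is a business day, so no adjustment is needed.
So the filing is due 3 February 2012.

3 February 2012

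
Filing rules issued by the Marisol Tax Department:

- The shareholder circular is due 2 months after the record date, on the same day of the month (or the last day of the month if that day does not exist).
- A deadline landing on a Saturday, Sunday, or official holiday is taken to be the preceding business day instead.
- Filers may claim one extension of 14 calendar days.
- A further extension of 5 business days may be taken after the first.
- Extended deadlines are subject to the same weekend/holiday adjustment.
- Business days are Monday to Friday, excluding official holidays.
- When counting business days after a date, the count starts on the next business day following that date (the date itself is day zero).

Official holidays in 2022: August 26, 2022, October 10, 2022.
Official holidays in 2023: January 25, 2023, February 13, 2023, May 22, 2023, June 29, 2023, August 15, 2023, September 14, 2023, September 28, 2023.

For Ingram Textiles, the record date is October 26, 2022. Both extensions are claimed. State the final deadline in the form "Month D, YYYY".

January 16, 2023

Moving 2 months forward from October 26, 2022 on the corresponding day gives December 26, 2022.
December 26, 2022 (Monday) is already a business day.
Add the 14 calendar-day extension to December 26, 2022: January 9, 2023.
January 9, 2023 (Monday) is already a business day.
Counting 5 further business days from January 9, 2023 reaches January 16, 2023.
January 16, 2023 falls on a Monday, which is a business day, so no adjustment is needed.
The final due date is January 16, 2023.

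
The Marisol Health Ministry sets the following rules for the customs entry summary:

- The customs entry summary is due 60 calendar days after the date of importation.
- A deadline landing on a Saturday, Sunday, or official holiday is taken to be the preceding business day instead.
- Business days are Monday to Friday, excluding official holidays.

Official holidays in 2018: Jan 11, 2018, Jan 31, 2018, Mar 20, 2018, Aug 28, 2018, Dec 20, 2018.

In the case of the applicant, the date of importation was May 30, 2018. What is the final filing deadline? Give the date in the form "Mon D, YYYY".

Jul 27, 2018

From May 30, 2018, 60 calendar days later is Jul 29, 2018.
Jul 29, 2018 is a Sunday; the preceding business day is Jul 27, 2018 (Friday).
Deadline: Jul 27, 2018.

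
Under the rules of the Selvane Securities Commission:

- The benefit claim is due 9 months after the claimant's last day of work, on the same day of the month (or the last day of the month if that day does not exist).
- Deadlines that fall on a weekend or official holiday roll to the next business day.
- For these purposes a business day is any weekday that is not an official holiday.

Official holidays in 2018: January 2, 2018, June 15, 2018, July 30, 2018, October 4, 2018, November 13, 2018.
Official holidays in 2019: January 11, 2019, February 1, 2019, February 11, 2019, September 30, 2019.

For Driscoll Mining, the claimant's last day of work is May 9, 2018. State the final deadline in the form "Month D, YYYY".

February 12, 2019

9 months after May 9, 2018, on the same day of the month, is February 9, 2019.
February 9, 2019 is a Saturday, so it moves to the next business day, February 12, 2019 (Tuesday).
So the filing is due February 12, 2019.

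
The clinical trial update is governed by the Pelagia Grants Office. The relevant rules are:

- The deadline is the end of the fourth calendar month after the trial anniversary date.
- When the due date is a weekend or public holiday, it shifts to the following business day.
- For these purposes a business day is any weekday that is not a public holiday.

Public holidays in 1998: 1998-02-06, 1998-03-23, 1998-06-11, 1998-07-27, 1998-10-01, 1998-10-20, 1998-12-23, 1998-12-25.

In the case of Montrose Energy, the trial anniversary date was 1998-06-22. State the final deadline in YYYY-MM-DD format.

4 months after 1998-06-22 is October 1998; that month ends on 1998-10-31.
1998-10-31 falls on a Saturday. Rolling to the next business day gives 1998-11-02, a Monday.
So the filing is due 1998-11-02.

1998-11-02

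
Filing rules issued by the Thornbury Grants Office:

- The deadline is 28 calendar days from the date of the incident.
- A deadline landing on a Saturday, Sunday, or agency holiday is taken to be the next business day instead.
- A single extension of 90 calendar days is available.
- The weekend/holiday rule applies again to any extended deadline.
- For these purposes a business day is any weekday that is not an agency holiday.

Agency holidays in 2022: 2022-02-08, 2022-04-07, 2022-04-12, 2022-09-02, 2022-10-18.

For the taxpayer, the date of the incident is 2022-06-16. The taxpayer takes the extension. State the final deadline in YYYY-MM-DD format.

Adding 28 calendar days to 2022-06-16 gives 2022-07-14.
Since 2022-07-14 is a Thursday and not a holiday, the date is unchanged.
Add the 90 calendar-day extension to 2022-07-14: 2022-10-12.
Since 2022-10-12 is a Wednesday and not a holiday, the date is unchanged.
Final deadline: 2022-10-12.

2022-10-12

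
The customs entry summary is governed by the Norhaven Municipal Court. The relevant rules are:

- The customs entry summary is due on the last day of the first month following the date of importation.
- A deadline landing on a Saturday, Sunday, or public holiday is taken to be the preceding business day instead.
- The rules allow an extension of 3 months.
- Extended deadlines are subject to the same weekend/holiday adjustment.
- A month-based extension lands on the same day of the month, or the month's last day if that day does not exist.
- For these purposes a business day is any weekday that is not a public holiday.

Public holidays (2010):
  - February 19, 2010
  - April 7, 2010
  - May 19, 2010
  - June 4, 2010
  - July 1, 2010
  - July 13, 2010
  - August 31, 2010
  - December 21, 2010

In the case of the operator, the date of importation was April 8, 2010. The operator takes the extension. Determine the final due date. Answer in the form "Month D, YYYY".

The first month after April 8, 2010 is May 2010, whose last day is May 31, 2010.
Since May 31, 2010 is a Monday and not a holiday, the date is unchanged.
Applying the 3 months extension: 3 months after May 31, 2010 is August 31, 2010.
August 31, 2010 is a listed holiday; the preceding business day is August 30, 2010 (Monday).
Deadline: August 30, 2010.

August 30, 2010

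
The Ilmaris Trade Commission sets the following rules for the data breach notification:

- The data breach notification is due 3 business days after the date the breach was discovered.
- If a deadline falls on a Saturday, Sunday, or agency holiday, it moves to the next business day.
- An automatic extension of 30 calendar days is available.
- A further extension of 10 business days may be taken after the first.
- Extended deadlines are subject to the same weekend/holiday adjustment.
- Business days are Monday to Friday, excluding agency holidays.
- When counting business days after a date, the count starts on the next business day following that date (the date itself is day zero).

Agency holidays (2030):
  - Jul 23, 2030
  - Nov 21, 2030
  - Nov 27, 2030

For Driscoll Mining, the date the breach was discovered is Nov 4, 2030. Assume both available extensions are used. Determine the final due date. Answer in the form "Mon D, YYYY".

Counting 3 business days after Nov 4, 2030 (skipping weekends and listed holidays) reaches Nov 7, 2030.
Nov 7, 2030 falls on a Thursday, which is a business day, so no adjustment is needed.
With the 30-day extension, Nov 7, 2030 becomes Dec 7, 2030.
Dec 7, 2030 is a Saturday; the next business day is Dec 9, 2030 (Monday).
Counting 10 further business days from Dec 9, 2030 reaches Dec 23, 2030.
Dec 23, 2030 is a Monday and not a listed holiday, so it stands.
So the filing is due Dec 23, 2030.

Dec 23, 2030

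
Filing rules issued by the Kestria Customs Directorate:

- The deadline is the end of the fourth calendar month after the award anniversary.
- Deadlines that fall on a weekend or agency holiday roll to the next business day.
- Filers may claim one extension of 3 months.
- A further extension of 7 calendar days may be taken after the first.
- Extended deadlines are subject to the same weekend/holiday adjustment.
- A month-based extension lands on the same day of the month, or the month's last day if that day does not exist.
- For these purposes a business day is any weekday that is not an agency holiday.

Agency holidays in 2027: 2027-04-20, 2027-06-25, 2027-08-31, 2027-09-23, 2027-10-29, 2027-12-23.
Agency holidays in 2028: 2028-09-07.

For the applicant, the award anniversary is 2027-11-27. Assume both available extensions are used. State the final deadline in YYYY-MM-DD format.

2028-07-07

The fourth month after 2027-11-27 is March 2028, whose last day is 2028-03-31.
Since 2028-03-31 is a Friday and not a holiday, the date is unchanged.
Add 3 months to 2028-03-31: 2028-06-30 (day 31 does not exist in June, so the month's last day is used).
2028-06-30 (Friday) is already a business day.
With the 7-day extension, 2028-06-30 becomes 2028-07-07.
Since 2028-07-07 is a Friday and not a holiday, the date is unchanged.
Final deadline: 2028-07-07.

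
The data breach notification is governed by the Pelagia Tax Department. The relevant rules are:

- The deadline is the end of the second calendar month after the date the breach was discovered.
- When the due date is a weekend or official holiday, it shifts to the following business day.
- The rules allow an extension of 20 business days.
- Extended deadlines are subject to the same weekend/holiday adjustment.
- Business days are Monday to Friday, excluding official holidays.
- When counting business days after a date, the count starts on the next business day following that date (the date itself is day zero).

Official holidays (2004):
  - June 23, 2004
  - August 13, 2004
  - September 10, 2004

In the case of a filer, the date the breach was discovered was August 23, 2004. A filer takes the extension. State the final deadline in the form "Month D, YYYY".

2 months after August 23, 2004 is October 2004; that month ends on October 31, 2004.
October 31, 2004 falls on a Sunday. Rolling to the next business day gives November 1, 2004, a Monday.
Applying the 20-business-day extension: 20 business days after November 1, 2004 is November 29, 2004.
Since November 29, 2004 is a Monday and not a holiday, the date is unchanged.
Deadline: November 29, 2004.

November 29, 2004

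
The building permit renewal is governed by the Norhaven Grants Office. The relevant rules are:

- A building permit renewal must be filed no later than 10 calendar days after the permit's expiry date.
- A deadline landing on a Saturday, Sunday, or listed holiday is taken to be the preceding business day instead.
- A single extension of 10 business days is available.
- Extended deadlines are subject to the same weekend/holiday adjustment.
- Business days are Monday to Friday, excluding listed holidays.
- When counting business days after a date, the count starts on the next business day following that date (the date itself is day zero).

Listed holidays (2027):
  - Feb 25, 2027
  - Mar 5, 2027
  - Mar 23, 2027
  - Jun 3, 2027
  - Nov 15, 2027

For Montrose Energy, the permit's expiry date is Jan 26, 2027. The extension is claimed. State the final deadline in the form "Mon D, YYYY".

Feb 19, 2027

From Jan 26, 2027, 10 calendar days later is Feb 5, 2027.
Since Feb 5, 2027 is a Friday and not a holiday, the date is unchanged.
Counting 10 further business days from Feb 5, 2027 reaches Feb 19, 2027.
Since Feb 19, 2027 is a Friday and not a holiday, the date is unchanged.
Final deadline: Feb 19, 2027.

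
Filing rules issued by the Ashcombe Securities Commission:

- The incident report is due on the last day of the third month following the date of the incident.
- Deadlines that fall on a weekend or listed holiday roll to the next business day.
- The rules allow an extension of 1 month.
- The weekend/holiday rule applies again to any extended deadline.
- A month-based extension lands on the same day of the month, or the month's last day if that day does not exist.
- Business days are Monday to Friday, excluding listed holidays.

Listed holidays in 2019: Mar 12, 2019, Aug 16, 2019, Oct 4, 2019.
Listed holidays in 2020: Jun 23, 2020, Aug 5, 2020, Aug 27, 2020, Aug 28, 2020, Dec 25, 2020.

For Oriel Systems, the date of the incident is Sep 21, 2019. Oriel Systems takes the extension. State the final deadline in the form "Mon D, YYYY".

Jan 31, 2020

3 months after Sep 21, 2019 is December 2019; that month ends on Dec 31, 2019.
Dec 31, 2019 (Tuesday) is already a business day.
Applying the 1 month extension: 1 month after Dec 31, 2019 is Jan 31, 2020.
Since Jan 31, 2020 is a Friday and not a holiday, the date is unchanged.
Deadline: Jan 31, 2020.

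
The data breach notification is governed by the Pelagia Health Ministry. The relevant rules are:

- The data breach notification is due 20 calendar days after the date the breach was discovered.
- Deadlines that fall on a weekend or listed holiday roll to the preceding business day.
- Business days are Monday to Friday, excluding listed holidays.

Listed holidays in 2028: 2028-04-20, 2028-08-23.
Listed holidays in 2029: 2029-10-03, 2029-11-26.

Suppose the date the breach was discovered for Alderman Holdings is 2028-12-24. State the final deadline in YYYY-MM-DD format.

From 2028-12-24, 20 calendar days later is 2029-01-13.
2029-01-13 falls on a Saturday. Rolling to the preceding business day gives 2029-01-12, a Friday.
Final deadline: 2029-01-12.

2029-01-12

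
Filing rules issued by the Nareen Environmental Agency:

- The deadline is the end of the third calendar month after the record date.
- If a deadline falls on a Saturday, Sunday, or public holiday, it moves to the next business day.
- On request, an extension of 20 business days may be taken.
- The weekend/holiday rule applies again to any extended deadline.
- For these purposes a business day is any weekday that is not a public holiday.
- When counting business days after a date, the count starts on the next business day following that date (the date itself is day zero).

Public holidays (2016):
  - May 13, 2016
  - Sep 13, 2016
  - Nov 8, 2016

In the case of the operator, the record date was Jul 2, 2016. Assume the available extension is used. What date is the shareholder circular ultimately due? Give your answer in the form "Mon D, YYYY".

The third month after Jul 2, 2016 is October 2016, whose last day is Oct 31, 2016.
Oct 31, 2016 (Monday) is already a business day.
Counting 20 further business days from Oct 31, 2016 reaches Nov 29, 2016.
Since Nov 29, 2016 is a Tuesday and not a holiday, the date is unchanged.
So the filing is due Nov 29, 2016.

Nov 29, 2016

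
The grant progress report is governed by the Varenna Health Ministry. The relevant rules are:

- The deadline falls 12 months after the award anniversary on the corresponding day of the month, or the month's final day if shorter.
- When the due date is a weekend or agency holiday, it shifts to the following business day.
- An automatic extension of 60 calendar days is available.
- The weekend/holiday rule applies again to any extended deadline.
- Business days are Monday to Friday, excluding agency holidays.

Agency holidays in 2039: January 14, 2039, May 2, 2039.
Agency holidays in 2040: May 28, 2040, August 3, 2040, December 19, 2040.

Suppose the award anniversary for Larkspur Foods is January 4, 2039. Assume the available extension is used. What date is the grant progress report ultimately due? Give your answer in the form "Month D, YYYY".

March 5, 2040

Moving 12 months forward from January 4, 2039 on the corresponding day gives January 4, 2040.
January 4, 2040 falls on a Wednesday, which is a business day, so no adjustment is needed.
With the 60-day extension, January 4, 2040 becomes March 4, 2040.
March 4, 2040 falls on a Sunday. Rolling to the next business day gives March 5, 2040, a Monday.
Final deadline: March 5, 2040.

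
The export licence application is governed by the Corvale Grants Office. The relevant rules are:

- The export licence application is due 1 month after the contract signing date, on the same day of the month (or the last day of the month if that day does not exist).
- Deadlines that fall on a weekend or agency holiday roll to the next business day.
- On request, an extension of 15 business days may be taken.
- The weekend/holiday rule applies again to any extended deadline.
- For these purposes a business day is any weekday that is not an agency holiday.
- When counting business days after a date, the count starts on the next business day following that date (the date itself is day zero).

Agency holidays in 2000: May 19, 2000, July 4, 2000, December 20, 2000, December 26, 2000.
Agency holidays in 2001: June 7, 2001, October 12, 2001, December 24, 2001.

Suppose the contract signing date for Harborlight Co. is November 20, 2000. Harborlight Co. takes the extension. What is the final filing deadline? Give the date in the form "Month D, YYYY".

1 month from November 20, 2000 is December 20, 2000.
December 20, 2000 is a listed holiday; the next business day is December 21, 2000 (Thursday).
Counting 15 further business days from December 21, 2000 reaches January 12, 2001.
Since January 12, 2001 is a Friday and not a holiday, the date is unchanged.
Final deadline: January 12, 2001.

January 12, 2001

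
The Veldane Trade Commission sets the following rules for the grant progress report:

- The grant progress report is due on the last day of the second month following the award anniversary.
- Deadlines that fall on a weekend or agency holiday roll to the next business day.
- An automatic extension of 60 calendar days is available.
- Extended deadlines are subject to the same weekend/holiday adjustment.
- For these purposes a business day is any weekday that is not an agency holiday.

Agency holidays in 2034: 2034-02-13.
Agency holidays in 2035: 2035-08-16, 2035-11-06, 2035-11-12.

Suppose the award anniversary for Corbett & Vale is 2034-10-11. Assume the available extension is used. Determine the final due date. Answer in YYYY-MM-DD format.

2 months after 2034-10-11 falls in December 2034; the last day of that month is 2034-12-31.
Because 2034-12-31 is a Sunday, the deadline becomes 2035-01-01 (Monday).
With the 60-day extension, 2035-01-01 becomes 2035-03-02.
Since 2035-03-02 is a Friday and not a holiday, the date is unchanged.
Final deadline: 2035-03-02.

2035-03-02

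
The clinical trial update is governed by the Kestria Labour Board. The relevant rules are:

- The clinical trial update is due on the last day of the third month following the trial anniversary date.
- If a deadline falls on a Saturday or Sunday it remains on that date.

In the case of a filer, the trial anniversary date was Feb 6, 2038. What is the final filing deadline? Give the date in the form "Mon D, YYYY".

3 months after Feb 6, 2038 falls in May 2038; the last day of that month is May 31, 2038.
No adjustment is made for weekends or holidays, so May 31, 2038 stands.
So the filing is due May 31, 2038.

May 31, 2038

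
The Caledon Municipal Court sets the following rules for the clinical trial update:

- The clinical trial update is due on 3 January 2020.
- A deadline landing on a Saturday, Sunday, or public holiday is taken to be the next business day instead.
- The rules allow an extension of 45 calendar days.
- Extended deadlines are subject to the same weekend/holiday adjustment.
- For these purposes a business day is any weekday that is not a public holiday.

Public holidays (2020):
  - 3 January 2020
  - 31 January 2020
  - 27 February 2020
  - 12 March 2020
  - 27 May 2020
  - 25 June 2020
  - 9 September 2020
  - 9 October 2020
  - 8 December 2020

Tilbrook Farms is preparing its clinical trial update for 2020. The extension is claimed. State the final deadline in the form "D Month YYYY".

Start from the fixed due date, 3 January 2020.
3 January 2020 is a listed holiday, so it moves to the next business day, 6 January 2020 (Monday).
With the 45-day extension, 6 January 2020 becomes 20 February 2020.
Since 20 February 2020 is a Thursday and not a holiday, the date is unchanged.
Final deadline: 20 February 2020.

20 February 2020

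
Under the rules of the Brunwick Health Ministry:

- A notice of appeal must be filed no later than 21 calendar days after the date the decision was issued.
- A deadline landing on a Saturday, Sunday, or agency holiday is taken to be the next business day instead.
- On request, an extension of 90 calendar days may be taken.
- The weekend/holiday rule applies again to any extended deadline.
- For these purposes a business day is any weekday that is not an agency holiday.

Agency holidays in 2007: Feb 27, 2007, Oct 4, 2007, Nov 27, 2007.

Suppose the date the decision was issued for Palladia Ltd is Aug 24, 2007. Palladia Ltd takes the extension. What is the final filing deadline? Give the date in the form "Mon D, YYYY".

Dec 13, 2007

Adding 21 calendar days to Aug 24, 2007 gives Sep 14, 2007.
Sep 14, 2007 falls on a Friday, which is a business day, so no adjustment is needed.
Add the 90 calendar-day extension to Sep 14, 2007: Dec 13, 2007.
Dec 13, 2007 is a Thursday and not a listed holiday, so it stands.
Final deadline: Dec 13, 2007.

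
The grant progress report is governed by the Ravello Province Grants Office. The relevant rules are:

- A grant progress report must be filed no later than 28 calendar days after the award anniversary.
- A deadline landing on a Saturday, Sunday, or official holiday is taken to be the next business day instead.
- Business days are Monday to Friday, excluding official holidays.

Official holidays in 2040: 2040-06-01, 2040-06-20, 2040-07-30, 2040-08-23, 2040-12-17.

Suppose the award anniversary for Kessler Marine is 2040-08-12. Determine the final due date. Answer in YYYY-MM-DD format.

2040-09-10

Adding 28 calendar days to 2040-08-12 gives 2040-09-09.
2040-09-09 is a Sunday; the next business day is 2040-09-10 (Monday).
So the filing is due 2040-09-10.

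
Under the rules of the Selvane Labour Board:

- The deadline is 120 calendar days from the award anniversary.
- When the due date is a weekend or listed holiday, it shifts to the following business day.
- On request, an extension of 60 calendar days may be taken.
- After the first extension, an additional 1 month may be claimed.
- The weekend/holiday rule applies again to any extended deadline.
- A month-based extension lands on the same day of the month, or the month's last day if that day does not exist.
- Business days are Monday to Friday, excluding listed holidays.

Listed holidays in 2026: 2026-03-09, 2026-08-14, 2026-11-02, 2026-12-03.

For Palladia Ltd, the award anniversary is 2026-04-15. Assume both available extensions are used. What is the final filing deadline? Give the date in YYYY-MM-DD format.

2026-11-12

120 calendar days after 2026-04-15 is 2026-08-13.
2026-08-13 falls on a Thursday, which is a business day, so no adjustment is needed.
Add the 60 calendar-day extension to 2026-08-13: 2026-10-12.
2026-10-12 falls on a Monday, which is a business day, so no adjustment is needed.
Add 1 month to 2026-10-12: 2026-11-12.
Since 2026-11-12 is a Thursday and not a holiday, the date is unchanged.
Deadline: 2026-11-12.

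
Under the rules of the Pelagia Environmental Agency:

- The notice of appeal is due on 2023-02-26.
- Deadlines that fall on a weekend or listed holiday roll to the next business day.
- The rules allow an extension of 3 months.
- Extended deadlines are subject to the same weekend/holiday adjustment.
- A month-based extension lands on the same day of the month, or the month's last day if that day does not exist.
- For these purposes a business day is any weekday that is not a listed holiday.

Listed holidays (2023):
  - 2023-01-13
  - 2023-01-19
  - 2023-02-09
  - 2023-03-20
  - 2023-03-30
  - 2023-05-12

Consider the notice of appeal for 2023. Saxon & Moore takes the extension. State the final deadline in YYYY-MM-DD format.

The stated deadline is 2023-02-26.
2023-02-26 is a Sunday; the next business day is 2023-02-27 (Monday).
Add 3 months to 2023-02-27: 2023-05-27.
2023-05-27 is a Saturday, so it moves to the next business day, 2023-05-29 (Monday).
So the filing is due 2023-05-29.

2023-05-29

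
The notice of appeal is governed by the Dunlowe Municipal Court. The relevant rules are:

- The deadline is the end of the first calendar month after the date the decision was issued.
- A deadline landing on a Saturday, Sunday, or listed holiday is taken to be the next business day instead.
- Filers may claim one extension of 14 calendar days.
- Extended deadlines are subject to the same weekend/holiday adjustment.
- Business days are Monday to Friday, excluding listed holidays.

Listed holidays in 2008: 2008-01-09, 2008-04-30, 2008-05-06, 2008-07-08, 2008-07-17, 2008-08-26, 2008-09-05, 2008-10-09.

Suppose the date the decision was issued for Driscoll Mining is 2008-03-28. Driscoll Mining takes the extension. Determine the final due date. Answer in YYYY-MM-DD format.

1 month after 2008-03-28 is April 2008; that month ends on 2008-04-30.
2008-04-30 is a listed holiday, so it moves to the next business day, 2008-05-01 (Thursday).
Add the 14 calendar-day extension to 2008-05-01: 2008-05-15.
2008-05-15 is a Thursday and not a listed holiday, so it stands.
Deadline: 2008-05-15.

2008-05-15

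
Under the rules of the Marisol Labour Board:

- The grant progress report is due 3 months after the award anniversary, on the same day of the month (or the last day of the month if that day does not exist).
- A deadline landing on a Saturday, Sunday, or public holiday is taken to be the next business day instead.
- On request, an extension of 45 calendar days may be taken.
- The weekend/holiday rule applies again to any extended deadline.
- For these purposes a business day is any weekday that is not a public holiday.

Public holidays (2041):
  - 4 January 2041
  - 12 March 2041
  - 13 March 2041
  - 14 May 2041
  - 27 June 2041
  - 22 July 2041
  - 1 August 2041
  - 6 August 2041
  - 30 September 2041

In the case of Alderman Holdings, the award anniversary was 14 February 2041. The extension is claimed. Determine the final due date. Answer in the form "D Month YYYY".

1 July 2041

Moving 3 months forward from 14 February 2041 on the corresponding day gives 14 May 2041.
14 May 2041 is a listed holiday, so it moves to the next business day, 15 May 2041 (Wednesday).
Applying the 45-calendar-day extension: 15 May 2041 + 45 days = 29 June 2041.
29 June 2041 is a Saturday; the next business day is 1 July 2041 (Monday).
The final due date is 1 July 2041.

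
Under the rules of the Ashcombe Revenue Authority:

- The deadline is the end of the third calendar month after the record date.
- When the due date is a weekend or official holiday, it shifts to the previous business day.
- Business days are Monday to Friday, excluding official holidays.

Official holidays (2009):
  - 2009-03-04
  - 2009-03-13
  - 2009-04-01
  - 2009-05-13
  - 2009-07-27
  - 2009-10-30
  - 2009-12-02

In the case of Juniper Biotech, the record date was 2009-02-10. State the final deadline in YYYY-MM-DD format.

2009-05-29

3 months after 2009-02-10 is May 2009; that month ends on 2009-05-31.
2009-05-31 is a Sunday; the preceding business day is 2009-05-29 (Friday).
So the filing is due 2009-05-29.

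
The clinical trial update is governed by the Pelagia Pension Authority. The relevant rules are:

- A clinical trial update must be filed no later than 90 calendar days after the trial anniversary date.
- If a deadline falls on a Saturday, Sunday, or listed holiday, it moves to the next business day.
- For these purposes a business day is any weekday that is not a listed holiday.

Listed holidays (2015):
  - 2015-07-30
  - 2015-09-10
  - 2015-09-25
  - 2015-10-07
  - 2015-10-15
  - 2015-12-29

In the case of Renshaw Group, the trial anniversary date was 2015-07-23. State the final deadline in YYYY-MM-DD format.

2015-10-21

Adding 90 calendar days to 2015-07-23 gives 2015-10-21.
2015-10-21 (Wednesday) is already a business day.
The final due date is 2015-10-21.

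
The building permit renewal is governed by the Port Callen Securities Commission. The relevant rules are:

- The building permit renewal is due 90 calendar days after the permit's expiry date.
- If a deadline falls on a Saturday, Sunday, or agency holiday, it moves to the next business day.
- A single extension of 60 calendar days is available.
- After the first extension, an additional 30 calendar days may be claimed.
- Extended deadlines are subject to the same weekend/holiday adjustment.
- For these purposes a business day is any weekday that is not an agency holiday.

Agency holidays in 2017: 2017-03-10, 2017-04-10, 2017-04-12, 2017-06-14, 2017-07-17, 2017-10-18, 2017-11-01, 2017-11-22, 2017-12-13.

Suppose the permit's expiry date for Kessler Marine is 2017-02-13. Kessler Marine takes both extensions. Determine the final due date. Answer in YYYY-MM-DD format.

Trigger date 2017-02-13 + 90 calendar days = 2017-05-14.
Because 2017-05-14 is a Sunday, the deadline becomes 2017-05-15 (Monday).
Applying the 60-calendar-day extension: 2017-05-15 + 60 days = 2017-07-14.
2017-07-14 (Friday) is already a business day.
The 30-calendar-day extension moves the deadline from 2017-07-14 to 2017-08-13.
Because 2017-08-13 is a Sunday, the deadline becomes 2017-08-14 (Monday).
Deadline: 2017-08-14.

2017-08-14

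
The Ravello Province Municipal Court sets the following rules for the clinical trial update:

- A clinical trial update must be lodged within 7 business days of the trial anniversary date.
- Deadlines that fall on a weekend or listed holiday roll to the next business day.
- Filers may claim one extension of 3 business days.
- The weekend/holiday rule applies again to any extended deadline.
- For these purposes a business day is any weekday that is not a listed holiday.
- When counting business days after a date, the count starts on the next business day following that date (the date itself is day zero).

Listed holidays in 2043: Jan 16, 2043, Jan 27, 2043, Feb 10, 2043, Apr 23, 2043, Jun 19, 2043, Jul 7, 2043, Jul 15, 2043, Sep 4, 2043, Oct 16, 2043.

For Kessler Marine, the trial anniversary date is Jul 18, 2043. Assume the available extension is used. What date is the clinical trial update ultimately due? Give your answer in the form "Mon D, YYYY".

Jul 31, 2043

Starting the day after Jul 18, 2043 and counting 7 business days lands on Jul 28, 2043.
Jul 28, 2043 (Tuesday) is already a business day.
Counting 3 further business days from Jul 28, 2043 reaches Jul 31, 2043.
Since Jul 31, 2043 is a Friday and not a holiday, the date is unchanged.
So the filing is due Jul 31, 2043.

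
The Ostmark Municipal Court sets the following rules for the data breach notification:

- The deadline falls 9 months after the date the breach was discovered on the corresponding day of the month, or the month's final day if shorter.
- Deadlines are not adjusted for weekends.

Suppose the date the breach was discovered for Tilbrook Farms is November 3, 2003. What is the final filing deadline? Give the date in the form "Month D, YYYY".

9 months after November 3, 2003, on the same day of the month, is August 3, 2004.
August 3, 2004 falls on a Tuesday. The rules make no weekend/holiday allowance, so it remains August 3, 2004.
Deadline: August 3, 2004.

August 3, 2004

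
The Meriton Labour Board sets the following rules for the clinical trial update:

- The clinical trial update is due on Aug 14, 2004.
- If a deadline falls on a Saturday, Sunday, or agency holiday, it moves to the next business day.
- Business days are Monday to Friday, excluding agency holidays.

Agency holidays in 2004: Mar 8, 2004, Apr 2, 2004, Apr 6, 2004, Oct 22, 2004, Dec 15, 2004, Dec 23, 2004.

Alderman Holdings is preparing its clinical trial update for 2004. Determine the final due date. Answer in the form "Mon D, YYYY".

The stated deadline is Aug 14, 2004.
Aug 14, 2004 is a Saturday; the next business day is Aug 16, 2004 (Monday).
The final due date is Aug 16, 2004.

Aug 16, 2004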